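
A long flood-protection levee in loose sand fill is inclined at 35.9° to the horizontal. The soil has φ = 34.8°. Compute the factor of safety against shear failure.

FS = 0.96

For a dry cohesionless infinite slope the factor of safety is FS = tanφ / tanβ.
FS = tan34.8° / tan35.9° = 0.6950 / 0.7239 = 0.960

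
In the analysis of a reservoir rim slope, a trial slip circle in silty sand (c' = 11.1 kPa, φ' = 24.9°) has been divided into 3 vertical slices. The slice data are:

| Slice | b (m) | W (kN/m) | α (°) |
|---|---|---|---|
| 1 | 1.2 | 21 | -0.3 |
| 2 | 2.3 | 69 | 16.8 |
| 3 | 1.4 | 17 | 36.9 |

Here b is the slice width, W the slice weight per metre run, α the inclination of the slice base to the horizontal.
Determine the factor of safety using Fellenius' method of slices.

FS = 3.53

Ordinary method of slices: FS = Σ[c'·Δl_i + (W_i cosα_i)·tanφ'] / Σ W_i sinα_i, with Δl_i = b_i / cosα_i.
Slice 1: Δl = 1.2/cos(-0.3°) = 1.200 m; N'_1 = 21·cos(-0.3°) = 21.0; c'Δl = 13.32; W sinα = -0.1
Slice 2: Δl = 2.3/cos16.8° = 2.403 m; N'_2 = 69·cos16.8° = 66.1; c'Δl = 26.67; W sinα = 19.9
Slice 3: Δl = 1.4/cos36.9° = 1.751 m; N'_3 = 17·cos36.9° = 13.6; c'Δl = 19.43; W sinα = 10.2
Σc'Δl = 59.4 kN/m; ΣN' = 100.6 kN/m; ΣW sinα = 30.0 kN/m
Resisting = 59.4 + 100.6·tan24.9° = 59.4 + 46.7 = 106.1 kN/m
FS = 106.1 / 30.0 = 3.533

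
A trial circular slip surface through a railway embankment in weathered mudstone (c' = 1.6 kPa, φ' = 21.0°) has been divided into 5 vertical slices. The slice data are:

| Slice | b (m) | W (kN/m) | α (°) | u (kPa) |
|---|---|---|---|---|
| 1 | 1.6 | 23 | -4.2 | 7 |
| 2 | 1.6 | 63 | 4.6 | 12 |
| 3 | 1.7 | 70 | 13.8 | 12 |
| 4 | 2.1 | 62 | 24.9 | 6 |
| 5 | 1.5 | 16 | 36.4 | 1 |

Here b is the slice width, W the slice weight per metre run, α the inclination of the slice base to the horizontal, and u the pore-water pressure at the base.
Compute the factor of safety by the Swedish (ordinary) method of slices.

FS = 1.34

Ordinary method of slices: FS = Σ[c'·Δl_i + (W_i cosα_i − u_i·Δl_i)·tanφ'] / Σ W_i sinα_i, with Δl_i = b_i / cosα_i.
Slice 1: Δl = 1.6/cos(-4.2°) = 1.604 m; N'_1 = 23·cos(-4.2°) − 7·1.604 = 11.7; c'Δl = 2.57; W sinα = -1.7
Slice 2: Δl = 1.6/cos4.6° = 1.605 m; N'_2 = 63·cos4.6° − 12·1.605 = 43.5; c'Δl = 2.57; W sinα = 5.1
Slice 3: Δl = 1.7/cos13.8° = 1.751 m; N'_3 = 70·cos13.8° − 12·1.751 = 47.0; c'Δl = 2.80; W sinα = 16.7
Slice 4: Δl = 2.1/cos24.9° = 2.315 m; N'_4 = 62·cos24.9° − 6·2.315 = 42.3; c'Δl = 3.70; W sinα = 26.1
Slice 5: Δl = 1.5/cos36.4° = 1.864 m; N'_5 = 16·cos36.4° − 1·1.864 = 11.0; c'Δl = 2.98; W sinα = 9.5
Σc'Δl = 14.6 kN/m; ΣN' = 155.6 kN/m; ΣW sinα = 55.7 kN/m
Resisting = 14.6 + 155.6·tan21.0° = 14.6 + 59.7 = 74.3 kN/m
FS = 74.3 / 55.7 = 1.336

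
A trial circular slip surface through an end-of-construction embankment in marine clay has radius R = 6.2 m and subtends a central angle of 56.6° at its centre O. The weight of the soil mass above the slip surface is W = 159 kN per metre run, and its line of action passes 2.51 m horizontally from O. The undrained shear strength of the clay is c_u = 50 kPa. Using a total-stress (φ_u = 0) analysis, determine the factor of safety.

FS = 4.76

Taking moments about the centre O, the resisting moment is provided by the undrained shear strength acting along the arc:
Arc length L_a = R·θ = 6.2·(56.6°·π/180) = 6.2·0.9879 = 6.12 m
M_R = c_u·L_a·R = 50·6.12·6.2 = 1898.7 kN·m/m
M_D = W·d = 159·2.51 = 399.1 kN·m/m
FS = M_R / M_D = 1898.7 / 399.1 = 4.757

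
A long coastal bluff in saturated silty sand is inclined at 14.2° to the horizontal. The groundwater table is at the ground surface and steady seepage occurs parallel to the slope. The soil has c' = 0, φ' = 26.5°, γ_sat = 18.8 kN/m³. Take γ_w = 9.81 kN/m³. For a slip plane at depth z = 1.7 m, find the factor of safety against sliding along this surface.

With seepage parallel to the slope and the water table at the surface, the effective normal stress on the slip plane uses the buoyant unit weight γ' = γ_sat − γ_w while the driving shear stress uses γ_sat:
FS = [c' + γ' z cos²β tanφ'] / [γ_sat z sinβ cosβ]
(For c' = 0 this reduces to FS = (γ'/γ_sat)·tanφ'/tanβ.)
γ' = 18.8 − 9.81 = 8.99 kN/m³
Numerator = 0.0 + 8.99·1.7·cos²14.2°·tan26.5° = 0.0 + 8.99·1.7·0.9398·0.4986 = 7.161 kPa
Denominator = 18.8·1.7·sin14.2°·cos14.2° = 18.8·1.7·0.2453·0.9694 = 7.600 kPa
FS = 7.161 / 7.600 = 0.942

FS = 0.94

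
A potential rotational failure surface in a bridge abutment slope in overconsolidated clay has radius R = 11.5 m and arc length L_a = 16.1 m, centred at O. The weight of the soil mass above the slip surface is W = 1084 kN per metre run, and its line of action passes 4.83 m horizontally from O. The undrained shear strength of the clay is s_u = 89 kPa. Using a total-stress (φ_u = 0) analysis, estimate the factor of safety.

Taking moments about the centre O, the resisting moment is provided by the undrained shear strength acting along the arc:
M_R = s_u·L_a·R = 89·16.10·11.5 = 16478.4 kN·m/m
M_D = W·d = 1084·4.83 = 5235.7 kN·m/m
FS = M_R / M_D = 16478.4 / 5235.7 = 3.147

FS = 3.15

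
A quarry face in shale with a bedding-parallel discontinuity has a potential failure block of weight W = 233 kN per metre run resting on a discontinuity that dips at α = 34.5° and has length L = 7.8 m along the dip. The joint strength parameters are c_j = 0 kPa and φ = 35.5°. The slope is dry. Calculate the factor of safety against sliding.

FS = 1.04

Resolving the block weight along and normal to the plane and applying the Mohr–Coulomb strength on the joint:
N' = W cosα = 233·cos34.5° = 192.0 kN/m
Driving force T = W sinα = 233·sin34.5° = 132.0 kN/m
Resisting force R = c_j·L + N'·tanφ = 0·7.8 + 192.0·tan35.5° = 0.0 + 137.0 = 137.0 kN/m
FS = R / T = 137.0 / 132.0 = 1.038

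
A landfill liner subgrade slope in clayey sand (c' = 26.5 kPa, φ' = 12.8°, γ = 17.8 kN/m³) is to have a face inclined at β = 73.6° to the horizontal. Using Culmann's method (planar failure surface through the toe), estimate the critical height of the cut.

Culmann's analysis gives the critical failure plane at α_cr = (β + φ')/2 = (73.6 + 12.8)/2 = 43.2°, and the critical height
H_c = (4c'/γ) · sinβ cosφ' / [1 − cos(β − φ')]
    = (4·26.5/17.8) · sin73.6°·cos12.8° / [1 − cos(60.8°)]
    = 5.955 · 0.9593·0.9751 / [1 − 0.4879]
    = 5.955 · 0.9355 / 0.5121
    = 10.88 m

H_c = 10.88 m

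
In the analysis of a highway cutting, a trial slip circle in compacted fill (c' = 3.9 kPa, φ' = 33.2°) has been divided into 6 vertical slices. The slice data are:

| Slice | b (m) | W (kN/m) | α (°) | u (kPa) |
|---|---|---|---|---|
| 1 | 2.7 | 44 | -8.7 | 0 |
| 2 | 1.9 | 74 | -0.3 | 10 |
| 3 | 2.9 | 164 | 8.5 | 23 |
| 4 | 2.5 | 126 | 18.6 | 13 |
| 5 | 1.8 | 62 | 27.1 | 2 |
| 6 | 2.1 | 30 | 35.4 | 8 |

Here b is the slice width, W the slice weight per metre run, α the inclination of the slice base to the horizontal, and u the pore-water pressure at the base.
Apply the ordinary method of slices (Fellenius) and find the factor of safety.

Ordinary method of slices: FS = Σ[c'·Δl_i + (W_i cosα_i − u_i·Δl_i)·tanφ'] / Σ W_i sinα_i, with Δl_i = b_i / cosα_i.
Slice 1: Δl = 2.7/cos(-8.7°) = 2.731 m; N'_1 = 44·cos(-8.7°) − 0·2.731 = 43.5; c'Δl = 10.65; W sinα = -6.7
Slice 2: Δl = 1.9/cos(-0.3°) = 1.900 m; N'_2 = 74·cos(-0.3°) − 10·1.900 = 55.0; c'Δl = 7.41; W sinα = -0.4
Slice 3: Δl = 2.9/cos8.5° = 2.932 m; N'_3 = 164·cos8.5° − 23·2.932 = 94.8; c'Δl = 11.44; W sinα = 24.2
Slice 4: Δl = 2.5/cos18.6° = 2.638 m; N'_4 = 126·cos18.6° − 13·2.638 = 85.1; c'Δl = 10.29; W sinα = 40.2
Slice 5: Δl = 1.8/cos27.1° = 2.022 m; N'_5 = 62·cos27.1° − 2·2.022 = 51.1; c'Δl = 7.89; W sinα = 28.2
Slice 6: Δl = 2.1/cos35.4° = 2.576 m; N'_6 = 30·cos35.4° − 8·2.576 = 3.8; c'Δl = 10.05; W sinα = 17.4
Σc'Δl = 57.7 kN/m; ΣN' = 333.4 kN/m; ΣW sinα = 103.0 kN/m
Resisting = 57.7 + 333.4·tan33.2° = 57.7 + 218.2 = 275.9 kN/m
FS = 275.9 / 103.0 = 2.678

FS = 2.68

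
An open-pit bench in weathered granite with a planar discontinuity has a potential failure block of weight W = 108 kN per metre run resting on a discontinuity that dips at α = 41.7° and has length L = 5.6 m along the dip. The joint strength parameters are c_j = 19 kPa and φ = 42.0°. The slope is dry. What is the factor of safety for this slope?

Resolving the block weight along and normal to the plane and applying the Mohr–Coulomb strength on the joint:
N' = W cosα = 108·cos41.7° = 80.6 kN/m
Driving force T = W sinα = 108·sin41.7° = 71.8 kN/m
Resisting force R = c_j·L + N'·tanφ = 19·5.6 + 80.6·tan42.0° = 106.4 + 72.6 = 179.0 kN/m
FS = R / T = 179.0 / 71.8 = 2.492

FS = 2.49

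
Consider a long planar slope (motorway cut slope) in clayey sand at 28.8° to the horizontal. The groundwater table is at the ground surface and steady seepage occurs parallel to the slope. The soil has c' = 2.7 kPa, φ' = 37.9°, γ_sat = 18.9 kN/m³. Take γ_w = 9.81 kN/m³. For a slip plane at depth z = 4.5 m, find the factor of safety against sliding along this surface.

FS = 0.76

With seepage parallel to the slope and the water table at the surface, the effective normal stress on the slip plane uses the buoyant unit weight γ' = γ_sat − γ_w while the driving shear stress uses γ_sat:
FS = [c' + γ' z cos²β tanφ'] / [γ_sat z sinβ cosβ]
γ' = 18.9 − 9.81 = 9.09 kN/m³
Numerator = 2.7 + 9.09·4.5·cos²28.8°·tan37.9° = 2.7 + 9.09·4.5·0.7679·0.7785 = 27.153 kPa
Denominator = 18.9·4.5·sin28.8°·cos28.8° = 18.9·4.5·0.4818·0.8763 = 35.905 kPa
FS = 27.153 / 35.905 = 0.756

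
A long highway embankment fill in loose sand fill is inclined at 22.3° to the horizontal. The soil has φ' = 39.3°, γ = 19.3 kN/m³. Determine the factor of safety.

FS = 2.00

For a dry cohesionless infinite slope the factor of safety is FS = tanφ' / tanβ.
FS = tan39.3° / tan22.3° = 0.8185 / 0.4101 = 1.996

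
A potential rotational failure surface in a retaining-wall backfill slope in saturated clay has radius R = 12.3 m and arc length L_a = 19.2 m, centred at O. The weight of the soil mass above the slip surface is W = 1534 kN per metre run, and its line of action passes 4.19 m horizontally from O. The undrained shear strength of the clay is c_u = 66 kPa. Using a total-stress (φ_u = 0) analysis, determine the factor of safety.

FS = 2.42

Taking moments about the centre O, the resisting moment is provided by the undrained shear strength acting along the arc:
M_R = c_u·L_a·R = 66·19.20·12.3 = 15586.6 kN·m/m
M_D = W·d = 1534·4.19 = 6427.5 kN·m/m
FS = M_R / M_D = 15586.6 / 6427.5 = 2.425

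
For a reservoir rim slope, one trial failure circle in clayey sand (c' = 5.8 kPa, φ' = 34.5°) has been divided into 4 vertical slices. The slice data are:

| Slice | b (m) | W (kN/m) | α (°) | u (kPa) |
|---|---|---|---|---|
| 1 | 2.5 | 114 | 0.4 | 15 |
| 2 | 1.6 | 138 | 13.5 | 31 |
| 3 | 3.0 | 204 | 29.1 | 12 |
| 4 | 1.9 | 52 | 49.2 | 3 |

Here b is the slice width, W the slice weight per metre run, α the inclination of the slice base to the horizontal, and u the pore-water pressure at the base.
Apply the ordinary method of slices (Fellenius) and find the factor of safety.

FS = 1.64

Ordinary method of slices: FS = Σ[c'·Δl_i + (W_i cosα_i − u_i·Δl_i)·tanφ'] / Σ W_i sinα_i, with Δl_i = b_i / cosα_i.
Slice 1: Δl = 2.5/cos0.4° = 2.500 m; N'_1 = 114·cos0.4° − 15·2.500 = 76.5; c'Δl = 14.50; W sinα = 0.8
Slice 2: Δl = 1.6/cos13.5° = 1.645 m; N'_2 = 138·cos13.5° − 31·1.645 = 83.2; c'Δl = 9.54; W sinα = 32.2
Slice 3: Δl = 3.0/cos29.1° = 3.433 m; N'_3 = 204·cos29.1° − 12·3.433 = 137.0; c'Δl = 19.91; W sinα = 99.2
Slice 4: Δl = 1.9/cos49.2° = 2.908 m; N'_4 = 52·cos49.2° − 3·2.908 = 25.3; c'Δl = 16.87; W sinα = 39.4
Σc'Δl = 60.8 kN/m; ΣN' = 322.0 kN/m; ΣW sinα = 171.6 kN/m
Resisting = 60.8 + 322.0·tan34.5° = 60.8 + 221.3 = 282.1 kN/m
FS = 282.1 / 171.6 = 1.644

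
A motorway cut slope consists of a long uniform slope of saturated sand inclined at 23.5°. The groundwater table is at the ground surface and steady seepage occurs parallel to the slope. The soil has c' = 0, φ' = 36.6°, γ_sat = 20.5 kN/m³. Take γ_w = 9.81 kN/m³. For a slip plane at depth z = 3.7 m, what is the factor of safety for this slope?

FS = 0.89

With seepage parallel to the slope and the water table at the surface, the effective normal stress on the slip plane uses the buoyant unit weight γ' = γ_sat − γ_w while the driving shear stress uses γ_sat:
FS = [c' + γ' z cos²β tanφ'] / [γ_sat z sinβ cosβ]
(For c' = 0 this reduces to FS = (γ'/γ_sat)·tanφ'/tanβ.)
γ' = 20.5 − 9.81 = 10.69 kN/m³
Numerator = 0.0 + 10.69·3.7·cos²23.5°·tan36.6° = 0.0 + 10.69·3.7·0.8410·0.7427 = 24.704 kPa
Denominator = 20.5·3.7·sin23.5°·cos23.5° = 20.5·3.7·0.3987·0.9171 = 27.737 kPa
FS = 24.704 / 27.737 = 0.891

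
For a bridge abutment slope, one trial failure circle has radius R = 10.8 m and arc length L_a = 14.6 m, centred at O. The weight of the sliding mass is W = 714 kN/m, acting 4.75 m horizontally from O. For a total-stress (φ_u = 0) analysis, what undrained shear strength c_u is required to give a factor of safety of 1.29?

FS = c_u·L_a·R / (W·d), so c_u = FS·W·d / (L_a·R).
c_u = 1.29·714·4.75 / (14.60·10.8) = 4375.0 / 157.68 = 27.75 kPa

c_u = 27.7 kPa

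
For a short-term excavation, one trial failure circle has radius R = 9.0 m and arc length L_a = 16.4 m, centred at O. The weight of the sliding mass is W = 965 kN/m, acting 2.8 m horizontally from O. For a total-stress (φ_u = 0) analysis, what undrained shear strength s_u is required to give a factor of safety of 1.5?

s_u = 27.5 kPa

FS = s_u·L_a·R / (W·d), so s_u = FS·W·d / (L_a·R).
s_u = 1.5·965·2.8 / (16.40·9.0) = 4053.0 / 147.60 = 27.46 kPa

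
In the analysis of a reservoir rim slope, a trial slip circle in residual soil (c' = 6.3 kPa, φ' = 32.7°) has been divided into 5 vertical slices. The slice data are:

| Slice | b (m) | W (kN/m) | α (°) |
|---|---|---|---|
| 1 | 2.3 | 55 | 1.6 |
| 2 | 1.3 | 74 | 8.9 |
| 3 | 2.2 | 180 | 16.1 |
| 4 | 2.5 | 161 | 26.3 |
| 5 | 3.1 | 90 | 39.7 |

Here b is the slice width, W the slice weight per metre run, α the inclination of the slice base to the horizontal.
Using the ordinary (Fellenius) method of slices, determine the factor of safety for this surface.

Ordinary method of slices: FS = Σ[c'·Δl_i + (W_i cosα_i)·tanφ'] / Σ W_i sinα_i, with Δl_i = b_i / cosα_i.
Slice 1: Δl = 2.3/cos1.6° = 2.301 m; N'_1 = 55·cos1.6° = 55.0; c'Δl = 14.50; W sinα = 1.5
Slice 2: Δl = 1.3/cos8.9° = 1.316 m; N'_2 = 74·cos8.9° = 73.1; c'Δl = 8.29; W sinα = 11.4
Slice 3: Δl = 2.2/cos16.1° = 2.290 m; N'_3 = 180·cos16.1° = 172.9; c'Δl = 14.43; W sinα = 49.9
Slice 4: Δl = 2.5/cos26.3° = 2.789 m; N'_4 = 161·cos26.3° = 144.3; c'Δl = 17.57; W sinα = 71.3
Slice 5: Δl = 3.1/cos39.7° = 4.029 m; N'_5 = 90·cos39.7° = 69.2; c'Δl = 25.38; W sinα = 57.5
Σc'Δl = 80.2 kN/m; ΣN' = 514.6 kN/m; ΣW sinα = 191.7 kN/m
Resisting = 80.2 + 514.6·tan32.7° = 80.2 + 330.4 = 410.5 kN/m
FS = 410.5 / 191.7 = 2.141

FS = 2.14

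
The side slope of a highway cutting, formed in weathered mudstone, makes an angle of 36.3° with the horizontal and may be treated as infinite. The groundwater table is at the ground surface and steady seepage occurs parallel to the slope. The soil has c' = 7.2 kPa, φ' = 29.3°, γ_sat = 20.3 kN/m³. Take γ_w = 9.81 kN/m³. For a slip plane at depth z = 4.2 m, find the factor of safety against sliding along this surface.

FS = 0.57

With seepage parallel to the slope and the water table at the surface, the effective normal stress on the slip plane uses the buoyant unit weight γ' = γ_sat − γ_w while the driving shear stress uses γ_sat:
FS = [c' + γ' z cos²β tanφ'] / [γ_sat z sinβ cosβ]
γ' = 20.3 − 9.81 = 10.49 kN/m³
Numerator = 7.2 + 10.49·4.2·cos²36.3°·tan29.3° = 7.2 + 10.49·4.2·0.6495·0.5612 = 23.259 kPa
Denominator = 20.3·4.2·sin36.3°·cos36.3° = 20.3·4.2·0.5920·0.8059 = 40.679 kPa
FS = 23.259 / 40.679 = 0.572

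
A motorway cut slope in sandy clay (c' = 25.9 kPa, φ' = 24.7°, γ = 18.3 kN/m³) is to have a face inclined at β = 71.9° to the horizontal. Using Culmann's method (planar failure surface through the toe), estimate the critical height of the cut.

Culmann's analysis gives the critical failure plane at α_cr = (β + φ')/2 = (71.9 + 24.7)/2 = 48.3°, and the critical height
H_c = (4c'/γ) · sinβ cosφ' / [1 − cos(β − φ')]
    = (4·25.9/18.3) · sin71.9°·cos24.7° / [1 − cos(47.2°)]
    = 5.661 · 0.9505·0.9085 / [1 − 0.6794]
    = 5.661 · 0.8636 / 0.3206
    = 15.25 m

H_c = 15.25 m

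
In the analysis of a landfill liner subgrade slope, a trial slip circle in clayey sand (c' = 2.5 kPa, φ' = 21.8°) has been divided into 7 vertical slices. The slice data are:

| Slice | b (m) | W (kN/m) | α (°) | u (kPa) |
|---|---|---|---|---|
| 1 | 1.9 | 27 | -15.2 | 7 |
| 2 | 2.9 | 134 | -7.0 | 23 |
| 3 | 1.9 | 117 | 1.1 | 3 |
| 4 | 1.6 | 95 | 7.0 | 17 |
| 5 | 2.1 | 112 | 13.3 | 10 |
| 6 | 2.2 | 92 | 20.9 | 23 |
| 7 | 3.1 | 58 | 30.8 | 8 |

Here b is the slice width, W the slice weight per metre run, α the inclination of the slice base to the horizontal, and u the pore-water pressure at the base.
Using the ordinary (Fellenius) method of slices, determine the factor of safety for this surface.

Ordinary method of slices: FS = Σ[c'·Δl_i + (W_i cosα_i − u_i·Δl_i)·tanφ'] / Σ W_i sinα_i, with Δl_i = b_i / cosα_i.
Slice 1: Δl = 1.9/cos(-15.2°) = 1.969 m; N'_1 = 27·cos(-15.2°) − 7·1.969 = 12.3; c'Δl = 4.92; W sinα = -7.1
Slice 2: Δl = 2.9/cos(-7.0°) = 2.922 m; N'_2 = 134·cos(-7.0°) − 23·2.922 = 65.8; c'Δl = 7.30; W sinα = -16.3
Slice 3: Δl = 1.9/cos1.1° = 1.900 m; N'_3 = 117·cos1.1° − 3·1.900 = 111.3; c'Δl = 4.75; W sinα = 2.2
Slice 4: Δl = 1.6/cos7.0° = 1.612 m; N'_4 = 95·cos7.0° − 17·1.612 = 66.9; c'Δl = 4.03; W sinα = 11.6
Slice 5: Δl = 2.1/cos13.3° = 2.158 m; N'_5 = 112·cos13.3° − 10·2.158 = 87.4; c'Δl = 5.39; W sinα = 25.8
Slice 6: Δl = 2.2/cos20.9° = 2.355 m; N'_6 = 92·cos20.9° − 23·2.355 = 31.8; c'Δl = 5.89; W sinα = 32.8
Slice 7: Δl = 3.1/cos30.8° = 3.609 m; N'_7 = 58·cos30.8° − 8·3.609 = 20.9; c'Δl = 9.02; W sinα = 29.7
Σc'Δl = 41.3 kN/m; ΣN' = 396.4 kN/m; ΣW sinα = 78.7 kN/m
Resisting = 41.3 + 396.4·tan21.8° = 41.3 + 158.5 = 199.9 kN/m
FS = 199.9 / 78.7 = 2.540

FS = 2.54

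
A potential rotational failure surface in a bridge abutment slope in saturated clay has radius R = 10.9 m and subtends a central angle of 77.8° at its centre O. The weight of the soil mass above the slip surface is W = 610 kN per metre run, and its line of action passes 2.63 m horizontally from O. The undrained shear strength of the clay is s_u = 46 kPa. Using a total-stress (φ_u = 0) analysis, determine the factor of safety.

Taking moments about the centre O, the resisting moment is provided by the undrained shear strength acting along the arc:
Arc length L_a = R·θ = 10.9·(77.8°·π/180) = 10.9·1.3579 = 14.80 m
M_R = s_u·L_a·R = 46·14.80·10.9 = 7421.1 kN·m/m
M_D = W·d = 610·2.63 = 1604.3 kN·m/m
FS = M_R / M_D = 7421.1 / 1604.3 = 4.626

FS = 4.63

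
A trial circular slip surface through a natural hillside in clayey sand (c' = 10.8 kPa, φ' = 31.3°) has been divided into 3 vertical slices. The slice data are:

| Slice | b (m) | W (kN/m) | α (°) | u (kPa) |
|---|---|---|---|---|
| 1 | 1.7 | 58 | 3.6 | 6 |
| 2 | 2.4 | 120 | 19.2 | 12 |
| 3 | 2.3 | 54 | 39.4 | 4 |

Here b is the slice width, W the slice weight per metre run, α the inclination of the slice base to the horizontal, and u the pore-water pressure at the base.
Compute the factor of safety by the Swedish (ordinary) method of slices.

Ordinary method of slices: FS = Σ[c'·Δl_i + (W_i cosα_i − u_i·Δl_i)·tanφ'] / Σ W_i sinα_i, with Δl_i = b_i / cosα_i.
Slice 1: Δl = 1.7/cos3.6° = 1.703 m; N'_1 = 58·cos3.6° − 6·1.703 = 47.7; c'Δl = 18.40; W sinα = 3.6
Slice 2: Δl = 2.4/cos19.2° = 2.541 m; N'_2 = 120·cos19.2° − 12·2.541 = 82.8; c'Δl = 27.45; W sinα = 39.5
Slice 3: Δl = 2.3/cos39.4° = 2.976 m; N'_3 = 54·cos39.4° − 4·2.976 = 29.8; c'Δl = 32.15; W sinα = 34.3
Σc'Δl = 78.0 kN/m; ΣN' = 160.3 kN/m; ΣW sinα = 77.4 kN/m
Resisting = 78.0 + 160.3·tan31.3° = 78.0 + 97.5 = 175.5 kN/m
FS = 175.5 / 77.4 = 2.268

FS = 2.27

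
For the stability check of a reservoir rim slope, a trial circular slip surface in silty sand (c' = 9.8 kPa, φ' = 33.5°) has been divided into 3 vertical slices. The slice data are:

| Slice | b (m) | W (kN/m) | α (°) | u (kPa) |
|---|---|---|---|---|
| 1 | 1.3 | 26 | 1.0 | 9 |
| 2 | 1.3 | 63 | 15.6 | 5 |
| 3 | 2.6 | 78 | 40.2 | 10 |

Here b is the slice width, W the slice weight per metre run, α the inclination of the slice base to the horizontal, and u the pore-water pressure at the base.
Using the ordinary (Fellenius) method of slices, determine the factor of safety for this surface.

FS = 1.79

Ordinary method of slices: FS = Σ[c'·Δl_i + (W_i cosα_i − u_i·Δl_i)·tanφ'] / Σ W_i sinα_i, with Δl_i = b_i / cosα_i.
Slice 1: Δl = 1.3/cos1.0° = 1.300 m; N'_1 = 26·cos1.0° − 9·1.300 = 14.3; c'Δl = 12.74; W sinα = 0.5
Slice 2: Δl = 1.3/cos15.6° = 1.350 m; N'_2 = 63·cos15.6° − 5·1.350 = 53.9; c'Δl = 13.23; W sinα = 16.9
Slice 3: Δl = 2.6/cos40.2° = 3.404 m; N'_3 = 78·cos40.2° − 10·3.404 = 25.5; c'Δl = 33.36; W sinα = 50.3
Σc'Δl = 59.3 kN/m; ΣN' = 93.8 kN/m; ΣW sinα = 67.7 kN/m
Resisting = 59.3 + 93.8·tan33.5° = 59.3 + 62.1 = 121.4 kN/m
FS = 121.4 / 67.7 = 1.792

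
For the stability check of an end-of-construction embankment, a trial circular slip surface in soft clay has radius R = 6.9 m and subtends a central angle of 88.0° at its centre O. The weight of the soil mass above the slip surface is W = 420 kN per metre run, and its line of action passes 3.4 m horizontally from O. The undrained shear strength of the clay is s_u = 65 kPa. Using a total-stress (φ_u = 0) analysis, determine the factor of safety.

FS = 3.33

Taking moments about the centre O, the resisting moment is provided by the undrained shear strength acting along the arc:
Arc length L_a = R·θ = 6.9·(88.0°·π/180) = 6.9·1.5359 = 10.60 m
M_R = s_u·L_a·R = 65·10.60·6.9 = 4753.0 kN·m/m
M_D = W·d = 420·3.4 = 1428.0 kN·m/m
FS = M_R / M_D = 4753.0 / 1428.0 = 3.328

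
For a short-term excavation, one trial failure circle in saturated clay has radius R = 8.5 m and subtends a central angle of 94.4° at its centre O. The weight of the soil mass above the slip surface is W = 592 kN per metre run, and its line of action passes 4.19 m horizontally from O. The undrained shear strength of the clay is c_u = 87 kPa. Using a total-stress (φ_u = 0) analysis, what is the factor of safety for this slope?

Taking moments about the centre O, the resisting moment is provided by the undrained shear strength acting along the arc:
Arc length L_a = R·θ = 8.5·(94.4°·π/180) = 8.5·1.6476 = 14.00 m
M_R = c_u·L_a·R = 87·14.00·8.5 = 10356.3 kN·m/m
M_D = W·d = 592·4.19 = 2480.5 kN·m/m
FS = M_R / M_D = 10356.3 / 2480.5 = 4.175

FS = 4.18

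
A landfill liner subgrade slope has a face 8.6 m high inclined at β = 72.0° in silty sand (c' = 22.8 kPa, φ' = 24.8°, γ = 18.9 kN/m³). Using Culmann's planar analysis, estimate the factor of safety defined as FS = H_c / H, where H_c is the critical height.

H_c = (4c'/γ) · sinβ cosφ' / [1 − cos(β − φ')]
    = (4·22.8/18.9) · sin72.0°·cos24.8° / [1 − cos47.2°]
    = 4.825 · 0.8633 / 0.3206 = 13.00 m
FS = H_c / H = 13.00 / 8.6 = 1.511

FS = 1.51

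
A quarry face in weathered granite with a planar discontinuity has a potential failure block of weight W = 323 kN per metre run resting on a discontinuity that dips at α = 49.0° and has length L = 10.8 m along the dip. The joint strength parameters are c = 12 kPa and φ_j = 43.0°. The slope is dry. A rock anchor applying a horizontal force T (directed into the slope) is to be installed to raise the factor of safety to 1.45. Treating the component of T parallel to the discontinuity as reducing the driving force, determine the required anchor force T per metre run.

T = 16 kN/m

Resolving forces along and normal to the sliding plane, with the horizontal anchor force T adding T·sinα to the effective normal force and T·cosα acting up the plane against the driving force:
FS = [cL + (W cosα + T sinα) tanφ_j] / [W sinα − T cosα]
Without the anchor: N' = 211.9 kN/m, driving T_d = 243.8 kN/m, resisting R = 12·10.8 + 211.9·tan43.0° = 327.2 kN/m, FS = 1.34.
Setting FS = 1.45 and solving for T:
1.45·(243.8 − T cos49.0°) = 327.2 + T sin49.0°·tan43.0°
T·(sin49.0°·tan43.0° + 1.45·cos49.0°) = 1.45·243.8 − 327.2
T·(0.7547·0.9325 + 1.45·0.6561) = 353.5 − 327.2 = 26.3
T·1.6551 = 26.3
T = 15.9 kN/m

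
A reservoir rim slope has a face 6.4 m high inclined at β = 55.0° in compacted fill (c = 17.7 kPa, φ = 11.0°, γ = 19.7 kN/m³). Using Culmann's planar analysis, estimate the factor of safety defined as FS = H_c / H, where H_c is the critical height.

H_c = (4c/γ) · sinβ cosφ / [1 − cos(β − φ)]
    = (4·17.7/19.7) · sin55.0°·cos11.0° / [1 − cos44.0°]
    = 3.594 · 0.8041 / 0.2807 = 10.30 m
FS = H_c / H = 10.30 / 6.4 = 1.609

FS = 1.61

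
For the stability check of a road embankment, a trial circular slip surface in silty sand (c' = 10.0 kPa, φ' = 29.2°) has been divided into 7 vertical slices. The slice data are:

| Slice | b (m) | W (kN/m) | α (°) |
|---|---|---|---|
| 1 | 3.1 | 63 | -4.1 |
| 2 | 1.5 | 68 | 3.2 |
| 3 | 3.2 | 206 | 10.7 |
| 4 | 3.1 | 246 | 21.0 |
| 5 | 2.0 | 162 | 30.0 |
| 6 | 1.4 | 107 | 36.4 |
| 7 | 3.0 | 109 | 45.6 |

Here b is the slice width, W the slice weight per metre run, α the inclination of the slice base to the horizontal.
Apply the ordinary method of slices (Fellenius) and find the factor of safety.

Ordinary method of slices: FS = Σ[c'·Δl_i + (W_i cosα_i)·tanφ'] / Σ W_i sinα_i, with Δl_i = b_i / cosα_i.
Slice 1: Δl = 3.1/cos(-4.1°) = 3.108 m; N'_1 = 63·cos(-4.1°) = 62.8; c'Δl = 31.08; W sinα = -4.5
Slice 2: Δl = 1.5/cos3.2° = 1.502 m; N'_2 = 68·cos3.2° = 67.9; c'Δl = 15.02; W sinα = 3.8
Slice 3: Δl = 3.2/cos10.7° = 3.257 m; N'_3 = 206·cos10.7° = 202.4; c'Δl = 32.57; W sinα = 38.2
Slice 4: Δl = 3.1/cos21.0° = 3.321 m; N'_4 = 246·cos21.0° = 229.7; c'Δl = 33.21; W sinα = 88.2
Slice 5: Δl = 2.0/cos30.0° = 2.309 m; N'_5 = 162·cos30.0° = 140.3; c'Δl = 23.09; W sinα = 81.0
Slice 6: Δl = 1.4/cos36.4° = 1.739 m; N'_6 = 107·cos36.4° = 86.1; c'Δl = 17.39; W sinα = 63.5
Slice 7: Δl = 3.0/cos45.6° = 4.288 m; N'_7 = 109·cos45.6° = 76.3; c'Δl = 42.88; W sinα = 77.9
Σc'Δl = 195.2 kN/m; ΣN' = 865.5 kN/m; ΣW sinα = 348.1 kN/m
Resisting = 195.2 + 865.5·tan29.2° = 195.2 + 483.7 = 678.9 kN/m
FS = 678.9 / 348.1 = 1.951

FS = 1.95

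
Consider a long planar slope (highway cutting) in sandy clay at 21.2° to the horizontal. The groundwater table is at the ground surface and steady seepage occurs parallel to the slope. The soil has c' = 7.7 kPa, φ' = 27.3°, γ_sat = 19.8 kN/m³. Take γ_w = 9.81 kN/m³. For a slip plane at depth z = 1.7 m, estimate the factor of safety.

FS = 1.35

With seepage parallel to the slope and the water table at the surface, the effective normal stress on the slip plane uses the buoyant unit weight γ' = γ_sat − γ_w while the driving shear stress uses γ_sat:
FS = [c' + γ' z cos²β tanφ'] / [γ_sat z sinβ cosβ]
γ' = 19.8 − 9.81 = 9.99 kN/m³
Numerator = 7.7 + 9.99·1.7·cos²21.2°·tan27.3° = 7.7 + 9.99·1.7·0.8692·0.5161 = 15.319 kPa
Denominator = 19.8·1.7·sin21.2°·cos21.2° = 19.8·1.7·0.3616·0.9323 = 11.349 kPa
FS = 15.319 / 11.349 = 1.350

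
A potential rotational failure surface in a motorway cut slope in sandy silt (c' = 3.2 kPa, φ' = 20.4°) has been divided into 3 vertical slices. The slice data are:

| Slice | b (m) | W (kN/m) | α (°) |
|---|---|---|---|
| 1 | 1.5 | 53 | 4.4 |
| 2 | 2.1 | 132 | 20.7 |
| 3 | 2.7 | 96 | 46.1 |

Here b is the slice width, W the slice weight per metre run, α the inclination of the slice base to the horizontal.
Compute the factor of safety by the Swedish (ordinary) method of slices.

Ordinary method of slices: FS = Σ[c'·Δl_i + (W_i cosα_i)·tanφ'] / Σ W_i sinα_i, with Δl_i = b_i / cosα_i.
Slice 1: Δl = 1.5/cos4.4° = 1.504 m; N'_1 = 53·cos4.4° = 52.8; c'Δl = 4.81; W sinα = 4.1
Slice 2: Δl = 2.1/cos20.7° = 2.245 m; N'_2 = 132·cos20.7° = 123.5; c'Δl = 7.18; W sinα = 46.7
Slice 3: Δl = 2.7/cos46.1° = 3.894 m; N'_3 = 96·cos46.1° = 66.6; c'Δl = 12.46; W sinα = 69.2
Σc'Δl = 24.5 kN/m; ΣN' = 242.9 kN/m; ΣW sinα = 119.9 kN/m
Resisting = 24.5 + 242.9·tan20.4° = 24.5 + 90.3 = 114.8 kN/m
FS = 114.8 / 119.9 = 0.957

FS = 0.96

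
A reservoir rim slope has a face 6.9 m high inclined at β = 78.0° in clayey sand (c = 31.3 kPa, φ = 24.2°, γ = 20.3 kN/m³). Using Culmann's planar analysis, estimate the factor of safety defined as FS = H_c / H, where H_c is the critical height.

H_c = (4c/γ) · sinβ cosφ / [1 − cos(β − φ)]
    = (4·31.3/20.3) · sin78.0°·cos24.2° / [1 − cos53.8°]
    = 6.167 · 0.8922 / 0.4094 = 13.44 m
FS = H_c / H = 13.44 / 6.9 = 1.948

FS = 1.95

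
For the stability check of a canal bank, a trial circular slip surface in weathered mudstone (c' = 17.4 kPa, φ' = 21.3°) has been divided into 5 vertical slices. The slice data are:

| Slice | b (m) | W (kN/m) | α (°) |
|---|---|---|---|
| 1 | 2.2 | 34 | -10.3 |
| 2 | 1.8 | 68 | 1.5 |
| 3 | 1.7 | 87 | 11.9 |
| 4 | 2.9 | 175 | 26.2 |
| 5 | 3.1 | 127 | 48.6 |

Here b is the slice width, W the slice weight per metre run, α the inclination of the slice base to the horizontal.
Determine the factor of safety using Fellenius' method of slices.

Ordinary method of slices: FS = Σ[c'·Δl_i + (W_i cosα_i)·tanφ'] / Σ W_i sinα_i, with Δl_i = b_i / cosα_i.
Slice 1: Δl = 2.2/cos(-10.3°) = 2.236 m; N'_1 = 34·cos(-10.3°) = 33.5; c'Δl = 38.91; W sinα = -6.1
Slice 2: Δl = 1.8/cos1.5° = 1.801 m; N'_2 = 68·cos1.5° = 68.0; c'Δl = 31.33; W sinα = 1.8
Slice 3: Δl = 1.7/cos11.9° = 1.737 m; N'_3 = 87·cos11.9° = 85.1; c'Δl = 30.23; W sinα = 17.9
Slice 4: Δl = 2.9/cos26.2° = 3.232 m; N'_4 = 175·cos26.2° = 157.0; c'Δl = 56.24; W sinα = 77.3
Slice 5: Δl = 3.1/cos48.6° = 4.688 m; N'_5 = 127·cos48.6° = 84.0; c'Δl = 81.57; W sinα = 95.3
Σc'Δl = 238.3 kN/m; ΣN' = 427.6 kN/m; ΣW sinα = 186.2 kN/m
Resisting = 238.3 + 427.6·tan21.3° = 238.3 + 166.7 = 405.0 kN/m
FS = 405.0 / 186.2 = 2.175

FS = 2.18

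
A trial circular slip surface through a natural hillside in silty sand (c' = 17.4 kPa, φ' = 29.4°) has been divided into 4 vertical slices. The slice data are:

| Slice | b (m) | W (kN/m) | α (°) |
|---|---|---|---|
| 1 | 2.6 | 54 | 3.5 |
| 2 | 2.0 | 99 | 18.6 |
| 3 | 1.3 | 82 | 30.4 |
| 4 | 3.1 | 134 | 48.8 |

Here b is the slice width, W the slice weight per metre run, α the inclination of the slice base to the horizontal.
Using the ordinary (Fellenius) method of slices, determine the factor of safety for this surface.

Ordinary method of slices: FS = Σ[c'·Δl_i + (W_i cosα_i)·tanφ'] / Σ W_i sinα_i, with Δl_i = b_i / cosα_i.
Slice 1: Δl = 2.6/cos3.5° = 2.605 m; N'_1 = 54·cos3.5° = 53.9; c'Δl = 45.32; W sinα = 3.3
Slice 2: Δl = 2.0/cos18.6° = 2.110 m; N'_2 = 99·cos18.6° = 93.8; c'Δl = 36.72; W sinα = 31.6
Slice 3: Δl = 1.3/cos30.4° = 1.507 m; N'_3 = 82·cos30.4° = 70.7; c'Δl = 26.23; W sinα = 41.5
Slice 4: Δl = 3.1/cos48.8° = 4.706 m; N'_4 = 134·cos48.8° = 88.3; c'Δl = 81.89; W sinα = 100.8
Σc'Δl = 190.2 kN/m; ΣN' = 306.7 kN/m; ΣW sinα = 177.2 kN/m
Resisting = 190.2 + 306.7·tan29.4° = 190.2 + 172.8 = 363.0 kN/m
FS = 363.0 / 177.2 = 2.049

FS = 2.05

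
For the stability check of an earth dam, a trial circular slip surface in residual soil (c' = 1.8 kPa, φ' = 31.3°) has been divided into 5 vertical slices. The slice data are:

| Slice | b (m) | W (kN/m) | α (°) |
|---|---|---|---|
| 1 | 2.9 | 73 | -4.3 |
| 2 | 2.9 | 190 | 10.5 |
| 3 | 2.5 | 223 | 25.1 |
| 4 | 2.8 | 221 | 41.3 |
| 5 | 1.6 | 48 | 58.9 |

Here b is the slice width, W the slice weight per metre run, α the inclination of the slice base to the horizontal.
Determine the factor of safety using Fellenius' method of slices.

Ordinary method of slices: FS = Σ[c'·Δl_i + (W_i cosα_i)·tanφ'] / Σ W_i sinα_i, with Δl_i = b_i / cosα_i.
Slice 1: Δl = 2.9/cos(-4.3°) = 2.908 m; N'_1 = 73·cos(-4.3°) = 72.8; c'Δl = 5.23; W sinα = -5.5
Slice 2: Δl = 2.9/cos10.5° = 2.949 m; N'_2 = 190·cos10.5° = 186.8; c'Δl = 5.31; W sinα = 34.6
Slice 3: Δl = 2.5/cos25.1° = 2.761 m; N'_3 = 223·cos25.1° = 201.9; c'Δl = 4.97; W sinα = 94.6
Slice 4: Δl = 2.8/cos41.3° = 3.727 m; N'_4 = 221·cos41.3° = 166.0; c'Δl = 6.71; W sinα = 145.9
Slice 5: Δl = 1.6/cos58.9° = 3.098 m; N'_5 = 48·cos58.9° = 24.8; c'Δl = 5.58; W sinα = 41.1
Σc'Δl = 27.8 kN/m; ΣN' = 652.4 kN/m; ΣW sinα = 310.7 kN/m
Resisting = 27.8 + 652.4·tan31.3° = 27.8 + 396.7 = 424.4 kN/m
FS = 424.4 / 310.7 = 1.366

FS = 1.37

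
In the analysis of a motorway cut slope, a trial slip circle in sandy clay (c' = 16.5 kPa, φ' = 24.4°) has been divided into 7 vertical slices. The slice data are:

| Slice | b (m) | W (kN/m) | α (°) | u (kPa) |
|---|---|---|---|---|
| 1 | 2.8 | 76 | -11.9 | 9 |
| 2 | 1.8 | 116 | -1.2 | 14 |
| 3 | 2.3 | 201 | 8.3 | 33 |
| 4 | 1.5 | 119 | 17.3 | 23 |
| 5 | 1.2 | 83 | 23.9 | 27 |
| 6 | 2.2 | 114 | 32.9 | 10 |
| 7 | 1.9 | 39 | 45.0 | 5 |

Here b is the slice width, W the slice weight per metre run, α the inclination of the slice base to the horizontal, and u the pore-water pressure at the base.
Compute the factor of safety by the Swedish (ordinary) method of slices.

FS = 2.72

Ordinary method of slices: FS = Σ[c'·Δl_i + (W_i cosα_i − u_i·Δl_i)·tanφ'] / Σ W_i sinα_i, with Δl_i = b_i / cosα_i.
Slice 1: Δl = 2.8/cos(-11.9°) = 2.861 m; N'_1 = 76·cos(-11.9°) − 9·2.861 = 48.6; c'Δl = 47.21; W sinα = -15.7
Slice 2: Δl = 1.8/cos(-1.2°) = 1.800 m; N'_2 = 116·cos(-1.2°) − 14·1.800 = 90.8; c'Δl = 29.71; W sinα = -2.4
Slice 3: Δl = 2.3/cos8.3° = 2.324 m; N'_3 = 201·cos8.3° − 33·2.324 = 122.2; c'Δl = 38.35; W sinα = 29.0
Slice 4: Δl = 1.5/cos17.3° = 1.571 m; N'_4 = 119·cos17.3° − 23·1.571 = 77.5; c'Δl = 25.92; W sinα = 35.4
Slice 5: Δl = 1.2/cos23.9° = 1.313 m; N'_5 = 83·cos23.9° − 27·1.313 = 40.4; c'Δl = 21.66; W sinα = 33.6
Slice 6: Δl = 2.2/cos32.9° = 2.620 m; N'_6 = 114·cos32.9° − 10·2.620 = 69.5; c'Δl = 43.23; W sinα = 61.9
Slice 7: Δl = 1.9/cos45.0° = 2.687 m; N'_7 = 39·cos45.0° − 5·2.687 = 14.1; c'Δl = 44.34; W sinα = 27.6
Σc'Δl = 250.4 kN/m; ΣN' = 463.2 kN/m; ΣW sinα = 169.4 kN/m
Resisting = 250.4 + 463.2·tan24.4° = 250.4 + 210.1 = 460.5 kN/m
FS = 460.5 / 169.4 = 2.718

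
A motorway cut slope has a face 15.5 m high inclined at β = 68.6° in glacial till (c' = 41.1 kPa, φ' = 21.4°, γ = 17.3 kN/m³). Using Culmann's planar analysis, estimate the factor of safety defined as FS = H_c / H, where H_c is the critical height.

FS = 1.66

H_c = (4c'/γ) · sinβ cosφ' / [1 − cos(β − φ')]
    = (4·41.1/17.3) · sin68.6°·cos21.4° / [1 − cos47.2°]
    = 9.503 · 0.8669 / 0.3206 = 25.70 m
FS = H_c / H = 25.70 / 15.5 = 1.658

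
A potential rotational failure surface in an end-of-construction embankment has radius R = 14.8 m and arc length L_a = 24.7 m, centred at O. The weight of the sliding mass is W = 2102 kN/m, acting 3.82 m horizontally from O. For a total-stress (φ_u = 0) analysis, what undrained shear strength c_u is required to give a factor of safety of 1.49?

c_u = 32.7 kPa

FS = c_u·L_a·R / (W·d), so c_u = FS·W·d / (L_a·R).
c_u = 1.49·2102·3.82 / (24.70·14.8) = 11964.2 / 365.56 = 32.73 kPa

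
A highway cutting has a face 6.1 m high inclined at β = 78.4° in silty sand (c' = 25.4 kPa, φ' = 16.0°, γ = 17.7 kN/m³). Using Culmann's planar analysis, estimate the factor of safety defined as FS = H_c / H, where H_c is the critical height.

H_c = (4c'/γ) · sinβ cosφ' / [1 − cos(β − φ')]
    = (4·25.4/17.7) · sin78.4°·cos16.0° / [1 − cos62.4°]
    = 5.740 · 0.9416 / 0.5367 = 10.07 m
FS = H_c / H = 10.07 / 6.1 = 1.651

FS = 1.65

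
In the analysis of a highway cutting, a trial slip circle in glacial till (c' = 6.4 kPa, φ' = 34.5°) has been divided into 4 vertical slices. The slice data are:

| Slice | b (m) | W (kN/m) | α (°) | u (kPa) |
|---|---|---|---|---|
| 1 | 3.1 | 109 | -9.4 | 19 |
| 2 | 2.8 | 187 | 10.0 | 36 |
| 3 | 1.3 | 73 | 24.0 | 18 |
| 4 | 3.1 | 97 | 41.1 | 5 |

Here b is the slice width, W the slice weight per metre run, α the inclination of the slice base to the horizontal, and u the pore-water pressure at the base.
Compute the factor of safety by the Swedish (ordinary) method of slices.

Ordinary method of slices: FS = Σ[c'·Δl_i + (W_i cosα_i − u_i·Δl_i)·tanφ'] / Σ W_i sinα_i, with Δl_i = b_i / cosα_i.
Slice 1: Δl = 3.1/cos(-9.4°) = 3.142 m; N'_1 = 109·cos(-9.4°) − 19·3.142 = 47.8; c'Δl = 20.11; W sinα = -17.8
Slice 2: Δl = 2.8/cos10.0° = 2.843 m; N'_2 = 187·cos10.0° − 36·2.843 = 81.8; c'Δl = 18.20; W sinα = 32.5
Slice 3: Δl = 1.3/cos24.0° = 1.423 m; N'_3 = 73·cos24.0° − 18·1.423 = 41.1; c'Δl = 9.11; W sinα = 29.7
Slice 4: Δl = 3.1/cos41.1° = 4.114 m; N'_4 = 97·cos41.1° − 5·4.114 = 52.5; c'Δl = 26.33; W sinα = 63.8
Σc'Δl = 73.7 kN/m; ΣN' = 223.2 kN/m; ΣW sinα = 108.1 kN/m
Resisting = 73.7 + 223.2·tan34.5° = 73.7 + 153.4 = 227.2 kN/m
FS = 227.2 / 108.1 = 2.101

FS = 2.10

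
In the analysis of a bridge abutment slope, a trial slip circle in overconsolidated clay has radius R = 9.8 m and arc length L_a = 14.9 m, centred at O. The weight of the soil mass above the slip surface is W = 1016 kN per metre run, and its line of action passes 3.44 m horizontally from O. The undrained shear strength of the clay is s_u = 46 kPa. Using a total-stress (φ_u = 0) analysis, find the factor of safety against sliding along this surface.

Taking moments about the centre O, the resisting moment is provided by the undrained shear strength acting along the arc:
M_R = s_u·L_a·R = 46·14.90·9.8 = 6716.9 kN·m/m
M_D = W·d = 1016·3.44 = 3495.0 kN·m/m
FS = M_R / M_D = 6716.9 / 3495.0 = 1.922

FS = 1.92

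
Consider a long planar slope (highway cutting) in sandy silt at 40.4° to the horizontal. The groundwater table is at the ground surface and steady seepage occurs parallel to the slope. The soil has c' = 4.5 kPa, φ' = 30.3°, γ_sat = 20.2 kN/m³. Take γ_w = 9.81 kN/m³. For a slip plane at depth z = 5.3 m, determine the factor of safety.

FS = 0.44

With seepage parallel to the slope and the water table at the surface, the effective normal stress on the slip plane uses the buoyant unit weight γ' = γ_sat − γ_w while the driving shear stress uses γ_sat:
FS = [c' + γ' z cos²β tanφ'] / [γ_sat z sinβ cosβ]
γ' = 20.2 − 9.81 = 10.39 kN/m³
Numerator = 4.5 + 10.39·5.3·cos²40.4°·tan30.3° = 4.5 + 10.39·5.3·0.5799·0.5844 = 23.162 kPa
Denominator = 20.2·5.3·sin40.4°·cos40.4° = 20.2·5.3·0.6481·0.7615 = 52.841 kPa
FS = 23.162 / 52.841 = 0.438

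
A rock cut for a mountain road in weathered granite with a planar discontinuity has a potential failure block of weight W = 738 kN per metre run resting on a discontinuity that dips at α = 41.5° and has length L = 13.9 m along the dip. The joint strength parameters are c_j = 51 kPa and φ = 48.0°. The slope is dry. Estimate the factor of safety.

Resolving the block weight along and normal to the plane and applying the Mohr–Coulomb strength on the joint:
N' = W cosα = 738·cos41.5° = 552.7 kN/m
Driving force T = W sinα = 738·sin41.5° = 489.0 kN/m
Resisting force R = c_j·L + N'·tanφ = 51·13.9 + 552.7·tan48.0° = 708.9 + 613.9 = 1322.8 kN/m
FS = R / T = 1322.8 / 489.0 = 2.705

FS = 2.70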